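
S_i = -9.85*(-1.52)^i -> [-9.85, 14.97, -22.76, 34.59, -52.58]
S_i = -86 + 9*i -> [-86, -77, -68, -59, -50]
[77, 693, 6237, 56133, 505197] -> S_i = 77*9^i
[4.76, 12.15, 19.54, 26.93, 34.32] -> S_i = 4.76 + 7.39*i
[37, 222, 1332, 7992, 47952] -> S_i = 37*6^i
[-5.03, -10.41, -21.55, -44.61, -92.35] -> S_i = -5.03*2.07^i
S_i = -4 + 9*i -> [-4, 5, 14, 23, 32]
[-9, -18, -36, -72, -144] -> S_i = -9*2^i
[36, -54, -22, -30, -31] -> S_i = Random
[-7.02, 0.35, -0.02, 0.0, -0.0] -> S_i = -7.02*(-0.05)^i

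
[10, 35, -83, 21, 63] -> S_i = Random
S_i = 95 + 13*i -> [95, 108, 121, 134, 147]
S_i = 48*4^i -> [48, 192, 768, 3072, 12288]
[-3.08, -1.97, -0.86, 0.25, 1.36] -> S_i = -3.08 + 1.11*i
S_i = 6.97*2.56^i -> [6.97, 17.84, 45.68, 116.94, 299.36]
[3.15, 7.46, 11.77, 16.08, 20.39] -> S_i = 3.15 + 4.31*i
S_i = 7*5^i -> [7, 35, 175, 875, 4375]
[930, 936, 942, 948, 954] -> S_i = 930 + 6*i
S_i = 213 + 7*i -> [213, 220, 227, 234, 241]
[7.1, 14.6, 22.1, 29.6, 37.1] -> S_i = 7.10 + 7.50*i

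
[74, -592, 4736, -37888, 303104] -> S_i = 74*-8^i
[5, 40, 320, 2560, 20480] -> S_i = 5*8^i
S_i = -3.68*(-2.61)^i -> [-3.68, 9.6, -25.07, 65.43, -170.77]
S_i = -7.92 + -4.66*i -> [-7.92, -12.58, -17.24, -21.9, -26.56]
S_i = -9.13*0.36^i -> [-9.13, -3.29, -1.18, -0.43, -0.15]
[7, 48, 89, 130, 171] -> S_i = 7 + 41*i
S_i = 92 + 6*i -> [92, 98, 104, 110, 116]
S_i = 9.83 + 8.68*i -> [9.83, 18.51, 27.19, 35.87, 44.55]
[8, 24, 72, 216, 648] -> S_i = 8*3^i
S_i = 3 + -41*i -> [3, -38, -79, -120, -161]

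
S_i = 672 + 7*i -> [672, 679, 686, 693, 700]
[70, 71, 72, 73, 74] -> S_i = 70 + 1*i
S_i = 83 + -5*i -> [83, 78, 73, 68, 63]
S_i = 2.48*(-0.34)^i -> [2.48, -0.84, 0.29, -0.1, 0.03]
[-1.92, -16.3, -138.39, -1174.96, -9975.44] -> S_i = -1.92*8.49^i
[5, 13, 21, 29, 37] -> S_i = 5 + 8*i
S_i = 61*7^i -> [61, 427, 2989, 20923, 146461]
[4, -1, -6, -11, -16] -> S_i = 4 + -5*i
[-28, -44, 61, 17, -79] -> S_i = Random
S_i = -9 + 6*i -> [-9, -3, 3, 9, 15]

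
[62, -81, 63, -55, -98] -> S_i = Random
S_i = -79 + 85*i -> [-79, 6, 91, 176, 261]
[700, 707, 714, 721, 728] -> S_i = 700 + 7*i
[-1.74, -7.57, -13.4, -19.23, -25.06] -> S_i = -1.74 + -5.83*i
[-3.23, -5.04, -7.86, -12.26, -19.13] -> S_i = -3.23*1.56^i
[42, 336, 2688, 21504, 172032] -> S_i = 42*8^i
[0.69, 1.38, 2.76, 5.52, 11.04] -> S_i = 0.69*2.00^i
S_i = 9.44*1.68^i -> [9.44, 15.86, 26.64, 44.76, 75.2]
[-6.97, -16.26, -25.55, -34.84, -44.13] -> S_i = -6.97 + -9.29*i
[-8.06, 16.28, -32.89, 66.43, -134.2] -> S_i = -8.06*(-2.02)^i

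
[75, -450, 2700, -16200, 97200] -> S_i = 75*-6^i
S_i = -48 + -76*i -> [-48, -124, -200, -276, -352]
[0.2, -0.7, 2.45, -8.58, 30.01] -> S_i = 0.20*(-3.50)^i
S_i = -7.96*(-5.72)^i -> [-7.96, 45.53, -260.44, 1489.71, -8521.13]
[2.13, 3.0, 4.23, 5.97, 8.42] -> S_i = 2.13*1.41^i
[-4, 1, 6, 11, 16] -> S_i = -4 + 5*i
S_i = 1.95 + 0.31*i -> [1.95, 2.26, 2.57, 2.88, 3.19]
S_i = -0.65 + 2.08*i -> [-0.65, 1.43, 3.51, 5.59, 7.67]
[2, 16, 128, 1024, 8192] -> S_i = 2*8^i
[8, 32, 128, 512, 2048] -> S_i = 8*4^i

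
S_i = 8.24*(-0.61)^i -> [8.24, -5.03, 3.07, -1.87, 1.14]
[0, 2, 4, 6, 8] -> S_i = 0 + 2*i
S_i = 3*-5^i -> [3, -15, 75, -375, 1875]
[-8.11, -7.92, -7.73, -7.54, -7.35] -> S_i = -8.11 + 0.19*i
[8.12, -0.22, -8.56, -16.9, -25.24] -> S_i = 8.12 + -8.34*i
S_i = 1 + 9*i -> [1, 10, 19, 28, 37]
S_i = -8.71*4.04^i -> [-8.71, -35.19, -142.16, -574.33, -2320.3]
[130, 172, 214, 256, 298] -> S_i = 130 + 42*i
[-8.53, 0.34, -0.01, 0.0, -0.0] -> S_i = -8.53*(-0.04)^i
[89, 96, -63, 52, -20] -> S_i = Random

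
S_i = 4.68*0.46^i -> [4.68, 2.15, 0.99, 0.46, 0.21]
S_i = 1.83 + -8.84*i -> [1.83, -7.01, -15.85, -24.69, -33.53]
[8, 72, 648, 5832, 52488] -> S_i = 8*9^i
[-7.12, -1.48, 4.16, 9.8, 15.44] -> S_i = -7.12 + 5.64*i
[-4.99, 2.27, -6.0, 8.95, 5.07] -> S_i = Random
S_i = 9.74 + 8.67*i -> [9.74, 18.41, 27.08, 35.75, 44.42]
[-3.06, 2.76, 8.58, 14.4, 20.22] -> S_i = -3.06 + 5.82*i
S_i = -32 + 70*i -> [-32, 38, 108, 178, 248]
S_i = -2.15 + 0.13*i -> [-2.15, -2.02, -1.89, -1.76, -1.63]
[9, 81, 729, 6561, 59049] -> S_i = 9*9^i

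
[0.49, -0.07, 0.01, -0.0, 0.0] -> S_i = 0.49*(-0.14)^i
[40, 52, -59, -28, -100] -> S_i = Random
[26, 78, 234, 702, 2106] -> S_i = 26*3^i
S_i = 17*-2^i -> [17, -34, 68, -136, 272]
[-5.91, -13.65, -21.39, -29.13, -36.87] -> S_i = -5.91 + -7.74*i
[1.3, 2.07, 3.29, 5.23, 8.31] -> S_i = 1.30*1.59^i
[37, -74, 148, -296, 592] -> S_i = 37*-2^i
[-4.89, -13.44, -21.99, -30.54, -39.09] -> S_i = -4.89 + -8.55*i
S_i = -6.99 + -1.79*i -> [-6.99, -8.78, -10.57, -12.36, -14.15]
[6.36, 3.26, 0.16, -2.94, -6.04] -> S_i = 6.36 + -3.10*i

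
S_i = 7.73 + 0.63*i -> [7.73, 8.36, 8.99, 9.62, 10.25]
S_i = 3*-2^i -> [3, -6, 12, -24, 48]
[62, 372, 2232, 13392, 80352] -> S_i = 62*6^i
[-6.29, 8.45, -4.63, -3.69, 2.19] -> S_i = Random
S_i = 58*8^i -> [58, 464, 3712, 29696, 237568]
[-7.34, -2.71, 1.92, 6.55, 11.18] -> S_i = -7.34 + 4.63*i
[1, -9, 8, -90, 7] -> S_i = Random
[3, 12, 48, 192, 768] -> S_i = 3*4^i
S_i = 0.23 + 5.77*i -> [0.23, 6.0, 11.77, 17.54, 23.31]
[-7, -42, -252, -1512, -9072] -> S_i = -7*6^i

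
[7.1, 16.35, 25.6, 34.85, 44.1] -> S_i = 7.10 + 9.25*i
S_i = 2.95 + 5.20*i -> [2.95, 8.15, 13.35, 18.55, 23.75]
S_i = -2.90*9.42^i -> [-2.9, -27.32, -257.34, -2424.1, -22835.03]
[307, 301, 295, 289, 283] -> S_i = 307 + -6*i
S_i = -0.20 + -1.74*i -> [-0.2, -1.94, -3.68, -5.42, -7.16]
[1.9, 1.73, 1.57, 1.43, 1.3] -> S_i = 1.90*0.91^i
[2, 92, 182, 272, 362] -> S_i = 2 + 90*i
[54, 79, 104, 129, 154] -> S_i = 54 + 25*i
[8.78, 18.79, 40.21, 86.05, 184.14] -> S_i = 8.78*2.14^i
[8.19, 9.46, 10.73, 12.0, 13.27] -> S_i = 8.19 + 1.27*i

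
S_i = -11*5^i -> [-11, -55, -275, -1375, -6875]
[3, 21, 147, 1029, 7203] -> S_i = 3*7^i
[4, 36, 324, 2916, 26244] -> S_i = 4*9^i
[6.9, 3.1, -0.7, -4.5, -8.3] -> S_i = 6.90 + -3.80*i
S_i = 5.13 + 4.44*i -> [5.13, 9.57, 14.01, 18.45, 22.89]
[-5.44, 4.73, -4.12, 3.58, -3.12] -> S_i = -5.44*(-0.87)^i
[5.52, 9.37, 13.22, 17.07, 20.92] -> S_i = 5.52 + 3.85*i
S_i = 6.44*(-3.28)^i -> [6.44, -21.12, 69.28, -227.25, 745.39]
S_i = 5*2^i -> [5, 10, 20, 40, 80]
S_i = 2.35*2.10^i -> [2.35, 4.94, 10.36, 21.76, 45.7]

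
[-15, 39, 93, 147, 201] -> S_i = -15 + 54*i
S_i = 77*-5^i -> [77, -385, 1925, -9625, 48125]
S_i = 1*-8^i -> [1, -8, 64, -512, 4096]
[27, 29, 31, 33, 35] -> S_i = 27 + 2*i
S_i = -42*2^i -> [-42, -84, -168, -336, -672]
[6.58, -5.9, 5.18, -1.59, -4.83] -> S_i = Random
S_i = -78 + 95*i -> [-78, 17, 112, 207, 302]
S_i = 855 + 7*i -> [855, 862, 869, 876, 883]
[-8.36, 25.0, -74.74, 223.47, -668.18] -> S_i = -8.36*(-2.99)^i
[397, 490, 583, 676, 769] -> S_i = 397 + 93*i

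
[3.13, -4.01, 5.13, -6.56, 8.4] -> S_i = 3.13*(-1.28)^i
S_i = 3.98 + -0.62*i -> [3.98, 3.36, 2.74, 2.12, 1.5]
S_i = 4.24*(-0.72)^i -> [4.24, -3.05, 2.2, -1.58, 1.14]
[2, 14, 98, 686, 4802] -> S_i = 2*7^i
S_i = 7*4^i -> [7, 28, 112, 448, 1792]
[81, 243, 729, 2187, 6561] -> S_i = 81*3^i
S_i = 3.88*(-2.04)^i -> [3.88, -7.92, 16.15, -32.94, 67.2]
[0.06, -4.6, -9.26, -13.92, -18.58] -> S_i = 0.06 + -4.66*i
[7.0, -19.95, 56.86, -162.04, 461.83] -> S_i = 7.00*(-2.85)^i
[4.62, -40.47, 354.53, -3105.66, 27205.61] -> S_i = 4.62*(-8.76)^i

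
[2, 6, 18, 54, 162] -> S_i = 2*3^i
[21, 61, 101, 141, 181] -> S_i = 21 + 40*i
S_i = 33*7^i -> [33, 231, 1617, 11319, 79233]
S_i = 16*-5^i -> [16, -80, 400, -2000, 10000]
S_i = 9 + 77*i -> [9, 86, 163, 240, 317]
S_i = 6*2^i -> [6, 12, 24, 48, 96]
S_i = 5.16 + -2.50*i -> [5.16, 2.66, 0.16, -2.34, -4.84]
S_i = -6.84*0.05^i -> [-6.84, -0.34, -0.02, -0.0, -0.0]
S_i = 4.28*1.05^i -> [4.28, 4.49, 4.72, 4.95, 5.2]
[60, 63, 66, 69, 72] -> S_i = 60 + 3*i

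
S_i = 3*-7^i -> [3, -21, 147, -1029, 7203]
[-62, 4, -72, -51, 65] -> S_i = Random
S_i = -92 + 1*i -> [-92, -91, -90, -89, -88]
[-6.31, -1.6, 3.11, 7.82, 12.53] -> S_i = -6.31 + 4.71*i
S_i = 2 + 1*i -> [2, 3, 4, 5, 6]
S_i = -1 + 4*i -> [-1, 3, 7, 11, 15]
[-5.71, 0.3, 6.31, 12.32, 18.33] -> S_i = -5.71 + 6.01*i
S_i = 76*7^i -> [76, 532, 3724, 26068, 182476]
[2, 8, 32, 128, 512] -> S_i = 2*4^i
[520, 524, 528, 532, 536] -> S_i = 520 + 4*i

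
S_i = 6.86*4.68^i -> [6.86, 32.1, 150.25, 703.17, 3290.85]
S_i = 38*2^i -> [38, 76, 152, 304, 608]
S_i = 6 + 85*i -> [6, 91, 176, 261, 346]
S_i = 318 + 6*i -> [318, 324, 330, 336, 342]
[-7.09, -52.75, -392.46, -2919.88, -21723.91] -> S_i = -7.09*7.44^i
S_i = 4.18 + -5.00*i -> [4.18, -0.82, -5.82, -10.82, -15.82]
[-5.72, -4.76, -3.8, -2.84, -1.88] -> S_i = -5.72 + 0.96*i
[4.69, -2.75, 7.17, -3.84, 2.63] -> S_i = Random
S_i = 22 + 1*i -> [22, 23, 24, 25, 26]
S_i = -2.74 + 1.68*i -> [-2.74, -1.06, 0.62, 2.3, 3.98]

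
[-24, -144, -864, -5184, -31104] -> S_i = -24*6^i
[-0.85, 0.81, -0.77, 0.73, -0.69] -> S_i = -0.85*(-0.95)^i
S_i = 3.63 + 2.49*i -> [3.63, 6.12, 8.61, 11.1, 13.59]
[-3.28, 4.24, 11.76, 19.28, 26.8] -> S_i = -3.28 + 7.52*i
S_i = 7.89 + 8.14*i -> [7.89, 16.03, 24.17, 32.31, 40.45]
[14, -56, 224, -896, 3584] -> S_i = 14*-4^i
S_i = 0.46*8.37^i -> [0.46, 3.85, 32.23, 269.73, 2257.67]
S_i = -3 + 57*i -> [-3, 54, 111, 168, 225]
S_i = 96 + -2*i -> [96, 94, 92, 90, 88]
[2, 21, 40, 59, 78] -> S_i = 2 + 19*i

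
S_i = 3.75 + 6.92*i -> [3.75, 10.67, 17.59, 24.51, 31.43]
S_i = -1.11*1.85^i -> [-1.11, -2.05, -3.8, -7.03, -13.0]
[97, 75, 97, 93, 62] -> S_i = Random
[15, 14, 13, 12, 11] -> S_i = 15 + -1*i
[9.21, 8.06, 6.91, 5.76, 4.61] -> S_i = 9.21 + -1.15*i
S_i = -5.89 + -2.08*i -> [-5.89, -7.97, -10.05, -12.13, -14.21]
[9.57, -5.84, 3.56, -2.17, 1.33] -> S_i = 9.57*(-0.61)^i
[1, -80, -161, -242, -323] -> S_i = 1 + -81*i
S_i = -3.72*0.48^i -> [-3.72, -1.79, -0.86, -0.41, -0.2]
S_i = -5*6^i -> [-5, -30, -180, -1080, -6480]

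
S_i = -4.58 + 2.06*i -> [-4.58, -2.52, -0.46, 1.6, 3.66]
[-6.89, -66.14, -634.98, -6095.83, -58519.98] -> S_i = -6.89*9.60^i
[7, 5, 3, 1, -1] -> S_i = 7 + -2*i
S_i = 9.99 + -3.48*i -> [9.99, 6.51, 3.03, -0.45, -3.93]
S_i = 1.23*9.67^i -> [1.23, 11.89, 115.02, 1112.2, 10755.01]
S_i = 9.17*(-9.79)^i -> [9.17, -89.77, 878.89, -8604.34, 84236.46]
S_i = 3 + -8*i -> [3, -5, -13, -21, -29]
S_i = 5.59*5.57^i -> [5.59, 31.14, 173.43, 966.0, 5380.62]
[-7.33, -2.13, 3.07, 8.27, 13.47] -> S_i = -7.33 + 5.20*i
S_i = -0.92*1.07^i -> [-0.92, -0.98, -1.05, -1.13, -1.21]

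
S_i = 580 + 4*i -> [580, 584, 588, 592, 596]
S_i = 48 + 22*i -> [48, 70, 92, 114, 136]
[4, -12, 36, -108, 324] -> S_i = 4*-3^i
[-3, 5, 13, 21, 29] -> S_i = -3 + 8*i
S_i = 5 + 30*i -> [5, 35, 65, 95, 125]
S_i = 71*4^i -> [71, 284, 1136, 4544, 18176]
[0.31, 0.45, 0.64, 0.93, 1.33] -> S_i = 0.31*1.44^i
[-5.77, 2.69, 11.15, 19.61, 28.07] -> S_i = -5.77 + 8.46*i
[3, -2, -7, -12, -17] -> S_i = 3 + -5*i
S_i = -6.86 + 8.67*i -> [-6.86, 1.81, 10.48, 19.15, 27.82]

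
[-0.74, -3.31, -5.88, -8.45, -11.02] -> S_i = -0.74 + -2.57*i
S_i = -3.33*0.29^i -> [-3.33, -0.97, -0.28, -0.08, -0.02]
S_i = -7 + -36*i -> [-7, -43, -79, -115, -151]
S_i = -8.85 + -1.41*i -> [-8.85, -10.26, -11.67, -13.08, -14.49]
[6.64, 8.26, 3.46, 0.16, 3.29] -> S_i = Random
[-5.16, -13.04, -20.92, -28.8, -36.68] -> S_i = -5.16 + -7.88*i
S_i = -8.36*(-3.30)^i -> [-8.36, 27.59, -91.04, 300.43, -991.43]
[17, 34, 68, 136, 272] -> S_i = 17*2^i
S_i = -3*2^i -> [-3, -6, -12, -24, -48]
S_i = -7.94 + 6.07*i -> [-7.94, -1.87, 4.2, 10.27, 16.34]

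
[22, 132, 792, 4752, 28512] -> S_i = 22*6^i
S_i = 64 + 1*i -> [64, 65, 66, 67, 68]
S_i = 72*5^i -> [72, 360, 1800, 9000, 45000]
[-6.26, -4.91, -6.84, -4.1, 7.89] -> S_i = Random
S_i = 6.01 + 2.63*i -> [6.01, 8.64, 11.27, 13.9, 16.53]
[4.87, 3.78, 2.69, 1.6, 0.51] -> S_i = 4.87 + -1.09*i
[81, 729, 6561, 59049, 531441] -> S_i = 81*9^i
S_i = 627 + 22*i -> [627, 649, 671, 693, 715]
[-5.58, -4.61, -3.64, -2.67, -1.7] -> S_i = -5.58 + 0.97*i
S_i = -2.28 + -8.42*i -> [-2.28, -10.7, -19.12, -27.54, -35.96]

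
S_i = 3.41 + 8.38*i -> [3.41, 11.79, 20.17, 28.55, 36.93]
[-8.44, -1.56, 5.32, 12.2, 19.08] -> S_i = -8.44 + 6.88*i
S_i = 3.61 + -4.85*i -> [3.61, -1.24, -6.09, -10.94, -15.79]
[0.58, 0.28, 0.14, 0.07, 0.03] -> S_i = 0.58*0.49^i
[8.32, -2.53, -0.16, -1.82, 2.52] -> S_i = Random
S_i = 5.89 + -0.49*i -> [5.89, 5.4, 4.91, 4.42, 3.93]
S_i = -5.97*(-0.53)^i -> [-5.97, 3.16, -1.68, 0.89, -0.47]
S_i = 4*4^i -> [4, 16, 64, 256, 1024]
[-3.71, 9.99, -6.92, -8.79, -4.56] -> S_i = Random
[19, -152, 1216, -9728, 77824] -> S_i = 19*-8^i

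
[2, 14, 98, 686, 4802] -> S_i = 2*7^i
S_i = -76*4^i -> [-76, -304, -1216, -4864, -19456]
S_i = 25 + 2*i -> [25, 27, 29, 31, 33]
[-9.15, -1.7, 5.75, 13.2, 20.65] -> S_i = -9.15 + 7.45*i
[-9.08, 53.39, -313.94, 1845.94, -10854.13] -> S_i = -9.08*(-5.88)^i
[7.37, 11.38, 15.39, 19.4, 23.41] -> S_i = 7.37 + 4.01*i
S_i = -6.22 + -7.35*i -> [-6.22, -13.57, -20.92, -28.27, -35.62]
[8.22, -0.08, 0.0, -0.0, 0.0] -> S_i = 8.22*(-0.01)^i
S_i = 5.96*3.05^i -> [5.96, 18.18, 55.44, 169.1, 515.76]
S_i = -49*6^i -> [-49, -294, -1764, -10584, -63504]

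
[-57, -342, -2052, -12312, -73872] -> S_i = -57*6^i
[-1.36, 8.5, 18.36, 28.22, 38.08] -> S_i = -1.36 + 9.86*i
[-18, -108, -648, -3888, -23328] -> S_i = -18*6^i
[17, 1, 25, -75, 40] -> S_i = Random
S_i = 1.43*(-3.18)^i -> [1.43, -4.55, 14.46, -45.99, 146.23]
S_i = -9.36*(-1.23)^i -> [-9.36, 11.51, -14.16, 17.42, -21.42]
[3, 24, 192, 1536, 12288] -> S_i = 3*8^i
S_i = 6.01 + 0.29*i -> [6.01, 6.3, 6.59, 6.88, 7.17]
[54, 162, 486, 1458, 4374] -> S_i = 54*3^i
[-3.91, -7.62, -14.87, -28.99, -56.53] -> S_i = -3.91*1.95^i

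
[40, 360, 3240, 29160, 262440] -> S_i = 40*9^i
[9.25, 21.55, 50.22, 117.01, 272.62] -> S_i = 9.25*2.33^i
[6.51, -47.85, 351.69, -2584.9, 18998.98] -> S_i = 6.51*(-7.35)^i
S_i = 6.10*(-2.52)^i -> [6.1, -15.37, 38.74, -97.62, 246.0]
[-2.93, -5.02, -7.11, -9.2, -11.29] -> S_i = -2.93 + -2.09*i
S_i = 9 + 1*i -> [9, 10, 11, 12, 13]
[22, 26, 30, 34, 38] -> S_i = 22 + 4*i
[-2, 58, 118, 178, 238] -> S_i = -2 + 60*i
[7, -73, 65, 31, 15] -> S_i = Random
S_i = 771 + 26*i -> [771, 797, 823, 849, 875]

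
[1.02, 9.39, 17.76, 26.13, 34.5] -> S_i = 1.02 + 8.37*i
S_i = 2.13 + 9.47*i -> [2.13, 11.6, 21.07, 30.54, 40.01]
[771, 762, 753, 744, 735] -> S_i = 771 + -9*i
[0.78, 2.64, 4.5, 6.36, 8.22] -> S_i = 0.78 + 1.86*i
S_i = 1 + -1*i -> [1, 0, -1, -2, -3]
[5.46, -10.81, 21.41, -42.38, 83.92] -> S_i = 5.46*(-1.98)^i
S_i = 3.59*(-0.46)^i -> [3.59, -1.65, 0.76, -0.35, 0.16]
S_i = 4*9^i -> [4, 36, 324, 2916, 26244]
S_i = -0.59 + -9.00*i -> [-0.59, -9.59, -18.59, -27.59, -36.59]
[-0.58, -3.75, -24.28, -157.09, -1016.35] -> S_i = -0.58*6.47^i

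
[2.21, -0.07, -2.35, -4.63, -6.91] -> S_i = 2.21 + -2.28*i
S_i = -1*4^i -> [-1, -4, -16, -64, -256]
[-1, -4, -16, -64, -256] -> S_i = -1*4^i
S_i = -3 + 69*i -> [-3, 66, 135, 204, 273]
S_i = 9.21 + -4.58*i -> [9.21, 4.63, 0.05, -4.53, -9.11]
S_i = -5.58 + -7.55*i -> [-5.58, -13.13, -20.68, -28.23, -35.78]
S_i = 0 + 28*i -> [0, 28, 56, 84, 112]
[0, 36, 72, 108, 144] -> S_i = 0 + 36*i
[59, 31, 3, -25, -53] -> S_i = 59 + -28*i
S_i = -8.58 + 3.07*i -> [-8.58, -5.51, -2.44, 0.63, 3.7]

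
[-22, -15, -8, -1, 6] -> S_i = -22 + 7*i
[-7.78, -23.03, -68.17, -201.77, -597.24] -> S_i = -7.78*2.96^i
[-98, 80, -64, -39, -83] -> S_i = Random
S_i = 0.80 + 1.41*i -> [0.8, 2.21, 3.62, 5.03, 6.44]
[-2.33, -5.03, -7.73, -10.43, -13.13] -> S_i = -2.33 + -2.70*i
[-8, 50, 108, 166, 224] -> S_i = -8 + 58*i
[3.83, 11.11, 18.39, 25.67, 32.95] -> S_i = 3.83 + 7.28*i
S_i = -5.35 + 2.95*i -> [-5.35, -2.4, 0.55, 3.5, 6.45]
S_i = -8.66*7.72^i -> [-8.66, -66.86, -516.12, -3984.46, -30760.05]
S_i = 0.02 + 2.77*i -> [0.02, 2.79, 5.56, 8.33, 11.1]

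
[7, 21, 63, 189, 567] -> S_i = 7*3^i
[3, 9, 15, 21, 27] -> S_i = 3 + 6*i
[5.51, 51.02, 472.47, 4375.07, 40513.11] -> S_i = 5.51*9.26^i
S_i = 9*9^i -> [9, 81, 729, 6561, 59049]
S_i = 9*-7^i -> [9, -63, 441, -3087, 21609]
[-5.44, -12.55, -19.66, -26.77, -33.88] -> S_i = -5.44 + -7.11*i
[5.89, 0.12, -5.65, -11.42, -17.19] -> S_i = 5.89 + -5.77*i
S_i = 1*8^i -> [1, 8, 64, 512, 4096]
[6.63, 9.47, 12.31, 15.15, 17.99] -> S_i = 6.63 + 2.84*i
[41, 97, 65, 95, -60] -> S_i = Random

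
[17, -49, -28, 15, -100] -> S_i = Random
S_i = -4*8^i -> [-4, -32, -256, -2048, -16384]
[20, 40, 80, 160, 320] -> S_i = 20*2^i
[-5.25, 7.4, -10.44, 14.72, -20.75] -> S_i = -5.25*(-1.41)^i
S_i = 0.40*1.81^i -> [0.4, 0.72, 1.31, 2.37, 4.29]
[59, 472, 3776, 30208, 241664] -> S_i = 59*8^i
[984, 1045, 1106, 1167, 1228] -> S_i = 984 + 61*i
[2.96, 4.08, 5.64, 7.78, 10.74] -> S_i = 2.96*1.38^i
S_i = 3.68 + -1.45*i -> [3.68, 2.23, 0.78, -0.67, -2.12]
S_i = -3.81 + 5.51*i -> [-3.81, 1.7, 7.21, 12.72, 18.23]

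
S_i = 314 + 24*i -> [314, 338, 362, 386, 410]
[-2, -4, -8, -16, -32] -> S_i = -2*2^i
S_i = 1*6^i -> [1, 6, 36, 216, 1296]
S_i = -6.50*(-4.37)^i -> [-6.5, 28.4, -124.13, 542.45, -2370.5]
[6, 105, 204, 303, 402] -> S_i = 6 + 99*i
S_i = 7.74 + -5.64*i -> [7.74, 2.1, -3.54, -9.18, -14.82]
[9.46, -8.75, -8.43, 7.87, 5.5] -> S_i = Random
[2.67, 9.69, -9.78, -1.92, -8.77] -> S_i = Random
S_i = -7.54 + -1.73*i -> [-7.54, -9.27, -11.0, -12.73, -14.46]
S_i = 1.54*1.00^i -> [1.54, 1.54, 1.54, 1.54, 1.54]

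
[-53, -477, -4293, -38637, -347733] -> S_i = -53*9^i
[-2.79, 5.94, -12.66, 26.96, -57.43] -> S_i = -2.79*(-2.13)^i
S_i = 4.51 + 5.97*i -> [4.51, 10.48, 16.45, 22.42, 28.39]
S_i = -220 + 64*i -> [-220, -156, -92, -28, 36]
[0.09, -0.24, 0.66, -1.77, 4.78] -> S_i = 0.09*(-2.70)^i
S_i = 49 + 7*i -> [49, 56, 63, 70, 77]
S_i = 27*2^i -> [27, 54, 108, 216, 432]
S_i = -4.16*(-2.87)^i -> [-4.16, 11.94, -34.27, 98.34, -282.24]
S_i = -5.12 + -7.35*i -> [-5.12, -12.47, -19.82, -27.17, -34.52]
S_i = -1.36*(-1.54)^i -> [-1.36, 2.09, -3.23, 4.97, -7.65]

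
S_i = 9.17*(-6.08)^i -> [9.17, -55.75, 338.98, -2061.01, 12530.94]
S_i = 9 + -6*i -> [9, 3, -3, -9, -15]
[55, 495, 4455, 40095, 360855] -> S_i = 55*9^i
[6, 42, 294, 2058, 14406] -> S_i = 6*7^i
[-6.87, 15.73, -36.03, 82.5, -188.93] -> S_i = -6.87*(-2.29)^i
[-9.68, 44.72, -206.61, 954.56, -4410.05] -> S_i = -9.68*(-4.62)^i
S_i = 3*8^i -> [3, 24, 192, 1536, 12288]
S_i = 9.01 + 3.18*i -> [9.01, 12.19, 15.37, 18.55, 21.73]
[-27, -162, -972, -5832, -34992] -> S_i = -27*6^i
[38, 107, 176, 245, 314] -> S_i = 38 + 69*i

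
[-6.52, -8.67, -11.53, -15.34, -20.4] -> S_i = -6.52*1.33^i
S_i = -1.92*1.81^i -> [-1.92, -3.48, -6.29, -11.39, -20.61]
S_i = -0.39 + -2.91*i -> [-0.39, -3.3, -6.21, -9.12, -12.03]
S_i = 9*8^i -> [9, 72, 576, 4608, 36864]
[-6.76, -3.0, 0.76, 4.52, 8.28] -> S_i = -6.76 + 3.76*i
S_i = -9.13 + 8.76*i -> [-9.13, -0.37, 8.39, 17.15, 25.91]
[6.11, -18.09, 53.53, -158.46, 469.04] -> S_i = 6.11*(-2.96)^i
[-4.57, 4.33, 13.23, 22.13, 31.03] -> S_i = -4.57 + 8.90*i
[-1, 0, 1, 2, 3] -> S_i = -1 + 1*i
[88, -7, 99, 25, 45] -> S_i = Random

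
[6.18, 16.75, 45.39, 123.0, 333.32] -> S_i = 6.18*2.71^i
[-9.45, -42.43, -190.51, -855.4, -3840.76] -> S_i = -9.45*4.49^i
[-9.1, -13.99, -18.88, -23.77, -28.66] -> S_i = -9.10 + -4.89*i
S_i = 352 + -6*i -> [352, 346, 340, 334, 328]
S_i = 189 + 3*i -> [189, 192, 195, 198, 201]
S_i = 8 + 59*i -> [8, 67, 126, 185, 244]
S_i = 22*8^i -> [22, 176, 1408, 11264, 90112]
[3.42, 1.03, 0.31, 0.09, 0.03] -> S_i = 3.42*0.30^i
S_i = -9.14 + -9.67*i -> [-9.14, -18.81, -28.48, -38.15, -47.82]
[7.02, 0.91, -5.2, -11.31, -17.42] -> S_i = 7.02 + -6.11*i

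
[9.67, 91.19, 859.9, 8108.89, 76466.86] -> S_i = 9.67*9.43^i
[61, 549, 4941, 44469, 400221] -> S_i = 61*9^i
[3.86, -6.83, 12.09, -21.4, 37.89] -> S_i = 3.86*(-1.77)^i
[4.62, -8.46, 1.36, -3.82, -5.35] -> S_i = Random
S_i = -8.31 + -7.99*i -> [-8.31, -16.3, -24.29, -32.28, -40.27]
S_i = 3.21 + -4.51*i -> [3.21, -1.3, -5.81, -10.32, -14.83]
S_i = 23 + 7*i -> [23, 30, 37, 44, 51]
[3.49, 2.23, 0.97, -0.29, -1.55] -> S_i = 3.49 + -1.26*i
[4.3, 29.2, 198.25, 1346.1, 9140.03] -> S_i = 4.30*6.79^i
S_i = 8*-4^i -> [8, -32, 128, -512, 2048]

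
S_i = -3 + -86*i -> [-3, -89, -175, -261, -347]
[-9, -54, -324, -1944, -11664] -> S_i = -9*6^i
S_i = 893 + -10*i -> [893, 883, 873, 863, 853]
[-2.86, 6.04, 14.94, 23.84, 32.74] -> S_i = -2.86 + 8.90*i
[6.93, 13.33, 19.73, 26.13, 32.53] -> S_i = 6.93 + 6.40*i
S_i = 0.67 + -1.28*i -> [0.67, -0.61, -1.89, -3.17, -4.45]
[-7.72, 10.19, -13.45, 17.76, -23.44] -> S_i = -7.72*(-1.32)^i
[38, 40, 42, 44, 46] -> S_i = 38 + 2*i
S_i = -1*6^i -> [-1, -6, -36, -216, -1296]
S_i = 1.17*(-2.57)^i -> [1.17, -3.01, 7.73, -19.86, 51.04]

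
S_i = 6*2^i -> [6, 12, 24, 48, 96]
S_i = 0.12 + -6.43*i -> [0.12, -6.31, -12.74, -19.17, -25.6]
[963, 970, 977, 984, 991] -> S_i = 963 + 7*i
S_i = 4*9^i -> [4, 36, 324, 2916, 26244]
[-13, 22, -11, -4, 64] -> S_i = Random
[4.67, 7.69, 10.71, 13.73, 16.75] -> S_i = 4.67 + 3.02*i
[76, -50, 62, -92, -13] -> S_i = Random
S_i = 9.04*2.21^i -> [9.04, 19.98, 44.15, 97.58, 215.64]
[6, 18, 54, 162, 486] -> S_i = 6*3^i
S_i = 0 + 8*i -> [0, 8, 16, 24, 32]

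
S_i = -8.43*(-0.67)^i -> [-8.43, 5.65, -3.78, 2.54, -1.7]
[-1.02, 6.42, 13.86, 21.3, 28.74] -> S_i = -1.02 + 7.44*i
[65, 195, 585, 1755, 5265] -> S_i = 65*3^i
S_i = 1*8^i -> [1, 8, 64, 512, 4096]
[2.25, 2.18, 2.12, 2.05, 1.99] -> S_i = 2.25*0.97^i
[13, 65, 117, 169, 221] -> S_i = 13 + 52*i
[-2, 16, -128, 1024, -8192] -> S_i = -2*-8^i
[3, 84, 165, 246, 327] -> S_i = 3 + 81*i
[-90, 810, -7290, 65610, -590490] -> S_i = -90*-9^i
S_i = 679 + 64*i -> [679, 743, 807, 871, 935]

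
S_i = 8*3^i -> [8, 24, 72, 216, 648]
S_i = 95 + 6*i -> [95, 101, 107, 113, 119]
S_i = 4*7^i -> [4, 28, 196, 1372, 9604]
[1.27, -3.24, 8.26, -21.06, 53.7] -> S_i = 1.27*(-2.55)^i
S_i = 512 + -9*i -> [512, 503, 494, 485, 476]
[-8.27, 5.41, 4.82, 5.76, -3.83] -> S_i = Random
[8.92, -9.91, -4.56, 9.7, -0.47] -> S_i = Random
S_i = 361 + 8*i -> [361, 369, 377, 385, 393]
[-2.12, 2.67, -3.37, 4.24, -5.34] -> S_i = -2.12*(-1.26)^i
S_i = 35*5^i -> [35, 175, 875, 4375, 21875]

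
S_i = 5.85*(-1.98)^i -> [5.85, -11.58, 22.93, -45.41, 89.91]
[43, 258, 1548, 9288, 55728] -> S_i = 43*6^i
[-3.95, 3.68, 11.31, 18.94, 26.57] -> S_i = -3.95 + 7.63*i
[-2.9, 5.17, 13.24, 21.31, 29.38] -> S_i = -2.90 + 8.07*i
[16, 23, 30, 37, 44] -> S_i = 16 + 7*i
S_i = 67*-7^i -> [67, -469, 3283, -22981, 160867]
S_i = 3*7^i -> [3, 21, 147, 1029, 7203]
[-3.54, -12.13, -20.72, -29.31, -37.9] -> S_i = -3.54 + -8.59*i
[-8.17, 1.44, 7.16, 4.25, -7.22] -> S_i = Random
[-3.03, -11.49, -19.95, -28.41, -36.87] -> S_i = -3.03 + -8.46*i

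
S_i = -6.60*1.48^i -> [-6.6, -9.77, -14.46, -21.4, -31.67]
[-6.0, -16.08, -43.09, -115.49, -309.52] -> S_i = -6.00*2.68^i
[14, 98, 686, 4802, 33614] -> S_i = 14*7^i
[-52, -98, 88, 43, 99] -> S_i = Random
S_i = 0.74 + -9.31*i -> [0.74, -8.57, -17.88, -27.19, -36.5]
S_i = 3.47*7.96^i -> [3.47, 27.62, 219.86, 1750.12, 13930.98]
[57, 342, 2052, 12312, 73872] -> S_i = 57*6^i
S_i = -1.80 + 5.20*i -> [-1.8, 3.4, 8.6, 13.8, 19.0]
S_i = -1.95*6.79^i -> [-1.95, -13.24, -89.9, -610.44, -4144.9]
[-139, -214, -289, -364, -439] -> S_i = -139 + -75*i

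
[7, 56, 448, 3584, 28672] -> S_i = 7*8^i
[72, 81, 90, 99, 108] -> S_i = 72 + 9*i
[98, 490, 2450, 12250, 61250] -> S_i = 98*5^i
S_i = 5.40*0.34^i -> [5.4, 1.84, 0.62, 0.21, 0.07]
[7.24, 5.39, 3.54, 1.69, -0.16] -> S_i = 7.24 + -1.85*i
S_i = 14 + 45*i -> [14, 59, 104, 149, 194]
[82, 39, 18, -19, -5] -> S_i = Random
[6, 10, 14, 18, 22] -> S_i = 6 + 4*i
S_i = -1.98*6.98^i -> [-1.98, -13.82, -96.47, -673.34, -4699.88]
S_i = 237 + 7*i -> [237, 244, 251, 258, 265]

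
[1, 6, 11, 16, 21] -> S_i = 1 + 5*i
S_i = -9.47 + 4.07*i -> [-9.47, -5.4, -1.33, 2.74, 6.81]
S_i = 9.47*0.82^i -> [9.47, 7.77, 6.37, 5.22, 4.28]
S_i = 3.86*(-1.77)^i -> [3.86, -6.83, 12.09, -21.4, 37.89]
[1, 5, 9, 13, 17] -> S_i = 1 + 4*i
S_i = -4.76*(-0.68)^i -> [-4.76, 3.24, -2.2, 1.5, -1.02]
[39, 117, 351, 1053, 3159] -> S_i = 39*3^i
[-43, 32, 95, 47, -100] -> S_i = Random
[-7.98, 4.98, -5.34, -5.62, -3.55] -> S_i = Random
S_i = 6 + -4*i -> [6, 2, -2, -6, -10]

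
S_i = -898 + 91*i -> [-898, -807, -716, -625, -534]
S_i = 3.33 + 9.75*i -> [3.33, 13.08, 22.83, 32.58, 42.33]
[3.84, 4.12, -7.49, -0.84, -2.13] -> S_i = Random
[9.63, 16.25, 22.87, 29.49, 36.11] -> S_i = 9.63 + 6.62*i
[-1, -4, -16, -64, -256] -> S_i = -1*4^i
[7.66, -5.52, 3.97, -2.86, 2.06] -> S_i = 7.66*(-0.72)^i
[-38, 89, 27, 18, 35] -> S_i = Random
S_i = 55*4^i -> [55, 220, 880, 3520, 14080]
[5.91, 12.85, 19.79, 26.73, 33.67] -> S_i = 5.91 + 6.94*i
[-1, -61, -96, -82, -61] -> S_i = Random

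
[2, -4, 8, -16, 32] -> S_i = 2*-2^i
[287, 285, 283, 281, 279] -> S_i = 287 + -2*i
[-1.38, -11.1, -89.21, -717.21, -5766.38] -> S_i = -1.38*8.04^i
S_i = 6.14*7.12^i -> [6.14, 43.72, 311.26, 2216.2, 15779.32]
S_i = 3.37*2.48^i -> [3.37, 8.36, 20.73, 51.4, 127.48]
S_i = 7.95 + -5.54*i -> [7.95, 2.41, -3.13, -8.67, -14.21]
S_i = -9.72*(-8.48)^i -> [-9.72, 82.43, -698.97, 5927.26, -50263.15]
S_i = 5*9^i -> [5, 45, 405, 3645, 32805]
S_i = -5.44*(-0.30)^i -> [-5.44, 1.63, -0.49, 0.15, -0.04]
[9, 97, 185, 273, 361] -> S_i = 9 + 88*i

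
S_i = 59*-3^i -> [59, -177, 531, -1593, 4779]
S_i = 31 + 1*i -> [31, 32, 33, 34, 35]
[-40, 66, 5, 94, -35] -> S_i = Random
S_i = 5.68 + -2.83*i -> [5.68, 2.85, 0.02, -2.81, -5.64]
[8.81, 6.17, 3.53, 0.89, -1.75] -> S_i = 8.81 + -2.64*i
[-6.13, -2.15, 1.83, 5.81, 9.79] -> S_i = -6.13 + 3.98*i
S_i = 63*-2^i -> [63, -126, 252, -504, 1008]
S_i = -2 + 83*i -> [-2, 81, 164, 247, 330]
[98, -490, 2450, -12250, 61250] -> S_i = 98*-5^i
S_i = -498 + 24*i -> [-498, -474, -450, -426, -402]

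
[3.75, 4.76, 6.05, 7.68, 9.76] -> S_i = 3.75*1.27^i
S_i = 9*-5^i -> [9, -45, 225, -1125, 5625]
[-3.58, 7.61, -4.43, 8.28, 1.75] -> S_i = Random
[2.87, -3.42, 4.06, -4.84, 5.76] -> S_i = 2.87*(-1.19)^i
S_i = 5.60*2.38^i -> [5.6, 13.33, 31.72, 75.5, 179.68]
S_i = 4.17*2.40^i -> [4.17, 10.01, 24.02, 57.65, 138.35]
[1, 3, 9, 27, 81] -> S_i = 1*3^i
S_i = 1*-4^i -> [1, -4, 16, -64, 256]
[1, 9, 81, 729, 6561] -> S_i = 1*9^i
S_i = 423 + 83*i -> [423, 506, 589, 672, 755]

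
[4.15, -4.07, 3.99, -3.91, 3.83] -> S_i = 4.15*(-0.98)^i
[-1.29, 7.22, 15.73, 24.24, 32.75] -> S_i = -1.29 + 8.51*i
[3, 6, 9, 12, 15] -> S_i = 3 + 3*i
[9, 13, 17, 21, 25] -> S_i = 9 + 4*i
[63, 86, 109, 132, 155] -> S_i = 63 + 23*i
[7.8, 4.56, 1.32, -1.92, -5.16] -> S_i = 7.80 + -3.24*i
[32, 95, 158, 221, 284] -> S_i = 32 + 63*i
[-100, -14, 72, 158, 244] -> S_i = -100 + 86*i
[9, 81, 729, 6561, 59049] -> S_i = 9*9^i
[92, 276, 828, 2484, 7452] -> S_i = 92*3^i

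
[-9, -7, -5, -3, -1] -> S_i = -9 + 2*i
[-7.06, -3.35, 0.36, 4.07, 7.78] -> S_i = -7.06 + 3.71*i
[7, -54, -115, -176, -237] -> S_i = 7 + -61*i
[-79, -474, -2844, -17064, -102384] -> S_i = -79*6^i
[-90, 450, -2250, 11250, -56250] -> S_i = -90*-5^i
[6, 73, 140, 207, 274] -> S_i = 6 + 67*i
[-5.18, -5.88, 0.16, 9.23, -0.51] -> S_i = Random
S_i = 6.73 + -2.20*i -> [6.73, 4.53, 2.33, 0.13, -2.07]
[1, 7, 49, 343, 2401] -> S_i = 1*7^i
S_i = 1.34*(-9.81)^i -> [1.34, -13.15, 128.96, -1265.06, 12410.26]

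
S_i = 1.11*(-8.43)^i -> [1.11, -9.36, 78.88, -664.98, 5605.74]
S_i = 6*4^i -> [6, 24, 96, 384, 1536]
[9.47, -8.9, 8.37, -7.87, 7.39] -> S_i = 9.47*(-0.94)^i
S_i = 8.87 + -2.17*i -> [8.87, 6.7, 4.53, 2.36, 0.19]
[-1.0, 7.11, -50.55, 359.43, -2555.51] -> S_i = -1.00*(-7.11)^i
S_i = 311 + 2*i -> [311, 313, 315, 317, 319]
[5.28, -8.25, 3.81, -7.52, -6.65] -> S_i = Random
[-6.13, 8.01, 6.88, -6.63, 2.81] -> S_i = Random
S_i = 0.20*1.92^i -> [0.2, 0.38, 0.74, 1.42, 2.72]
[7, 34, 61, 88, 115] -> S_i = 7 + 27*i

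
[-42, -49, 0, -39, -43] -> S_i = Random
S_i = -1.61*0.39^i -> [-1.61, -0.63, -0.24, -0.1, -0.04]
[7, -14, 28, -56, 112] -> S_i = 7*-2^i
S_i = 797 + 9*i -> [797, 806, 815, 824, 833]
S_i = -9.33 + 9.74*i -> [-9.33, 0.41, 10.15, 19.89, 29.63]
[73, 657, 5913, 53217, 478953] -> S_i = 73*9^i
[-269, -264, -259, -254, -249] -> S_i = -269 + 5*i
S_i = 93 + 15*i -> [93, 108, 123, 138, 153]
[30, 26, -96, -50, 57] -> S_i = Random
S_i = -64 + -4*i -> [-64, -68, -72, -76, -80]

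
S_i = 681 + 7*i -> [681, 688, 695, 702, 709]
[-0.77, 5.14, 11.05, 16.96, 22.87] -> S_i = -0.77 + 5.91*i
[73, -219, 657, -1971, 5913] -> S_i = 73*-3^i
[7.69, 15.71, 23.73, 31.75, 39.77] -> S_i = 7.69 + 8.02*i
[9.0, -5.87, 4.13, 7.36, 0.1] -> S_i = Random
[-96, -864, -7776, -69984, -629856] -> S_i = -96*9^i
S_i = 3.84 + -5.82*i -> [3.84, -1.98, -7.8, -13.62, -19.44]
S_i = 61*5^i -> [61, 305, 1525, 7625, 38125]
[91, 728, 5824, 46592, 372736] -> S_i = 91*8^i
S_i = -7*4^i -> [-7, -28, -112, -448, -1792]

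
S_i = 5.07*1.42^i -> [5.07, 7.2, 10.22, 14.52, 20.61]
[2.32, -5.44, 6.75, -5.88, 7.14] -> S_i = Random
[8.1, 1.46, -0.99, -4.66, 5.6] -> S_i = Random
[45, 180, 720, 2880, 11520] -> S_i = 45*4^i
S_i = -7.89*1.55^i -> [-7.89, -12.23, -18.96, -29.38, -45.54]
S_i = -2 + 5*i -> [-2, 3, 8, 13, 18]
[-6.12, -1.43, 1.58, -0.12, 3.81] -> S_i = Random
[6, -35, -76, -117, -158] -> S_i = 6 + -41*i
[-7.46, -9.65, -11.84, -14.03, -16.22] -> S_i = -7.46 + -2.19*i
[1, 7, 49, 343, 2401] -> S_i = 1*7^i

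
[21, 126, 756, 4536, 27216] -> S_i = 21*6^i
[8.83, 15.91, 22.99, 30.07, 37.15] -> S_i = 8.83 + 7.08*i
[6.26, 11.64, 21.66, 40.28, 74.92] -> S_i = 6.26*1.86^i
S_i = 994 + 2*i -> [994, 996, 998, 1000, 1002]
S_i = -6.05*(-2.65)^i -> [-6.05, 16.03, -42.49, 112.59, -298.36]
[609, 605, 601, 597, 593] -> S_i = 609 + -4*i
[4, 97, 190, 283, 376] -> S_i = 4 + 93*i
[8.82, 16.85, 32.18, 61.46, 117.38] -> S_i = 8.82*1.91^i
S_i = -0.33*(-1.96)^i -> [-0.33, 0.65, -1.27, 2.48, -4.87]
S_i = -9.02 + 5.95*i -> [-9.02, -3.07, 2.88, 8.83, 14.78]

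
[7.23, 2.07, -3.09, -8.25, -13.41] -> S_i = 7.23 + -5.16*i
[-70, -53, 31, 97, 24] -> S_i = Random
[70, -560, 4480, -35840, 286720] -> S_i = 70*-8^i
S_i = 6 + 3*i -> [6, 9, 12, 15, 18]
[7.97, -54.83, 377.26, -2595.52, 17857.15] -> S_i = 7.97*(-6.88)^i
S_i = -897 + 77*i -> [-897, -820, -743, -666, -589]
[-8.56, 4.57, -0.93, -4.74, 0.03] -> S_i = Random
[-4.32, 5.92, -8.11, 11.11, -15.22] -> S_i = -4.32*(-1.37)^i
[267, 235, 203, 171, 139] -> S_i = 267 + -32*i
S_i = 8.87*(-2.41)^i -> [8.87, -21.38, 51.52, -124.16, 299.22]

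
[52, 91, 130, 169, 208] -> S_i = 52 + 39*i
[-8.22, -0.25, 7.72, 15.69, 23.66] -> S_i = -8.22 + 7.97*i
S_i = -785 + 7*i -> [-785, -778, -771, -764, -757]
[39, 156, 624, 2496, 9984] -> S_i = 39*4^i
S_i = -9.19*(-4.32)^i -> [-9.19, 39.7, -171.51, 740.91, -3200.74]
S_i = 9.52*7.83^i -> [9.52, 74.54, 583.66, 4570.06, 35783.6]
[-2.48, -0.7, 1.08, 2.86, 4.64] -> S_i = -2.48 + 1.78*i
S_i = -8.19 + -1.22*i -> [-8.19, -9.41, -10.63, -11.85, -13.07]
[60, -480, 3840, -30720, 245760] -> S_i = 60*-8^i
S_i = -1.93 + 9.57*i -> [-1.93, 7.64, 17.21, 26.78, 36.35]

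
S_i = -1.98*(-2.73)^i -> [-1.98, 5.41, -14.76, 40.29, -109.98]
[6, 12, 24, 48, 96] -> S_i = 6*2^i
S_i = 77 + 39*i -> [77, 116, 155, 194, 233]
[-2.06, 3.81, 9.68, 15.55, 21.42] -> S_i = -2.06 + 5.87*i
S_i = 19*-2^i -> [19, -38, 76, -152, 304]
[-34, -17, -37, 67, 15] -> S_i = Random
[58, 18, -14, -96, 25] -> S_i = Random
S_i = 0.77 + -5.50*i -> [0.77, -4.73, -10.23, -15.73, -21.23]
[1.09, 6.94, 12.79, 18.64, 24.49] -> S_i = 1.09 + 5.85*i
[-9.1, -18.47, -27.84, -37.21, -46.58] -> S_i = -9.10 + -9.37*i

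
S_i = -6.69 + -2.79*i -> [-6.69, -9.48, -12.27, -15.06, -17.85]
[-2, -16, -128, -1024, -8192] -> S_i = -2*8^i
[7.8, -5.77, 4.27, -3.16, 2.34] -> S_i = 7.80*(-0.74)^i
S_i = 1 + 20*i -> [1, 21, 41, 61, 81]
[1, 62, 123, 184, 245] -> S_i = 1 + 61*i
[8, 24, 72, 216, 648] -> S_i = 8*3^i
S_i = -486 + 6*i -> [-486, -480, -474, -468, -462]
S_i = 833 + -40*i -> [833, 793, 753, 713, 673]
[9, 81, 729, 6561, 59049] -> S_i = 9*9^i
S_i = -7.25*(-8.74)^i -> [-7.25, 63.36, -553.81, 4840.3, -42304.22]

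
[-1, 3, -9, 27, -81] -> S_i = -1*-3^i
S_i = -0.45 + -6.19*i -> [-0.45, -6.64, -12.83, -19.02, -25.21]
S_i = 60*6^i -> [60, 360, 2160, 12960, 77760]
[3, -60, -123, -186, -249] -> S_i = 3 + -63*i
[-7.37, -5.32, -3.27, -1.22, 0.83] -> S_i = -7.37 + 2.05*i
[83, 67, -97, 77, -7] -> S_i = Random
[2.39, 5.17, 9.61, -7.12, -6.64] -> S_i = Random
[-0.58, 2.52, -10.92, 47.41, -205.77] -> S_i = -0.58*(-4.34)^i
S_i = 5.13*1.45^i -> [5.13, 7.44, 10.79, 15.64, 22.68]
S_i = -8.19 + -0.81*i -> [-8.19, -9.0, -9.81, -10.62, -11.43]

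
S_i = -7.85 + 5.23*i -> [-7.85, -2.62, 2.61, 7.84, 13.07]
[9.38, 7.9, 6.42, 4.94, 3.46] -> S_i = 9.38 + -1.48*i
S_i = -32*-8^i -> [-32, 256, -2048, 16384, -131072]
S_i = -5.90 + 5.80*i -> [-5.9, -0.1, 5.7, 11.5, 17.3]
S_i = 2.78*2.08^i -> [2.78, 5.78, 12.03, 25.02, 52.04]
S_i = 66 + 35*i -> [66, 101, 136, 171, 206]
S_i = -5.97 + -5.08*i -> [-5.97, -11.05, -16.13, -21.21, -26.29]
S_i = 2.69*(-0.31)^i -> [2.69, -0.83, 0.26, -0.08, 0.02]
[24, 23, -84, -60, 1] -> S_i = Random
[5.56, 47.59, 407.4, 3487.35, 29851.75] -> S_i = 5.56*8.56^i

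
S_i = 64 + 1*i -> [64, 65, 66, 67, 68]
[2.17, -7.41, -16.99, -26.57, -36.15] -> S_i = 2.17 + -9.58*i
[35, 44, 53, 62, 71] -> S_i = 35 + 9*i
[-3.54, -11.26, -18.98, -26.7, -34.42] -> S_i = -3.54 + -7.72*i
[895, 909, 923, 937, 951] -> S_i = 895 + 14*i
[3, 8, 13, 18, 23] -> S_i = 3 + 5*i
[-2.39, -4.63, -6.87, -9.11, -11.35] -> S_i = -2.39 + -2.24*i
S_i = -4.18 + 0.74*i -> [-4.18, -3.44, -2.7, -1.96, -1.22]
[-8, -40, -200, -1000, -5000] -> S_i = -8*5^i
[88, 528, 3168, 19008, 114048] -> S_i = 88*6^i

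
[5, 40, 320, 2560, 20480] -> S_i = 5*8^i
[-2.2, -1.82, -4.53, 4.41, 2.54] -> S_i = Random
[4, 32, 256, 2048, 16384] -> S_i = 4*8^i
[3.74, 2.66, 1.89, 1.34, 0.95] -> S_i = 3.74*0.71^i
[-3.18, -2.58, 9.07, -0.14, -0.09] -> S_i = Random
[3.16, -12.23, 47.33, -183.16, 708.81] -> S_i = 3.16*(-3.87)^i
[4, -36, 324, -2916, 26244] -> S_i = 4*-9^i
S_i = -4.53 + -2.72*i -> [-4.53, -7.25, -9.97, -12.69, -15.41]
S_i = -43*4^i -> [-43, -172, -688, -2752, -11008]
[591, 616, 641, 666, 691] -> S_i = 591 + 25*i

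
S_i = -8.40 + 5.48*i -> [-8.4, -2.92, 2.56, 8.04, 13.52]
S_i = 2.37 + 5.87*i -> [2.37, 8.24, 14.11, 19.98, 25.85]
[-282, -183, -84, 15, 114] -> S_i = -282 + 99*i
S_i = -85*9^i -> [-85, -765, -6885, -61965, -557685]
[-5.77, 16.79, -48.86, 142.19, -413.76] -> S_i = -5.77*(-2.91)^i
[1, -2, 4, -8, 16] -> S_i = 1*-2^i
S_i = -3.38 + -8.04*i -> [-3.38, -11.42, -19.46, -27.5, -35.54]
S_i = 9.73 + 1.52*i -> [9.73, 11.25, 12.77, 14.29, 15.81]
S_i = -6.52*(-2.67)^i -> [-6.52, 17.41, -46.48, 124.1, -331.35]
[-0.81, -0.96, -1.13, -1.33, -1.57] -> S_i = -0.81*1.18^i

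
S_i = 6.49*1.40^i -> [6.49, 9.09, 12.72, 17.81, 24.93]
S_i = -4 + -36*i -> [-4, -40, -76, -112, -148]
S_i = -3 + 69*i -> [-3, 66, 135, 204, 273]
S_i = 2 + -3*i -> [2, -1, -4, -7, -10]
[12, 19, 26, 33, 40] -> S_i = 12 + 7*i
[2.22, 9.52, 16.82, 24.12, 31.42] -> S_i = 2.22 + 7.30*i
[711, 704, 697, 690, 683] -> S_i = 711 + -7*i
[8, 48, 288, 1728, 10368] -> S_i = 8*6^i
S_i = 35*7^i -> [35, 245, 1715, 12005, 84035]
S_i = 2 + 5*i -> [2, 7, 12, 17, 22]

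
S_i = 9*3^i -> [9, 27, 81, 243, 729]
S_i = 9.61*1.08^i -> [9.61, 10.38, 11.21, 12.11, 13.07]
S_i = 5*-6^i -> [5, -30, 180, -1080, 6480]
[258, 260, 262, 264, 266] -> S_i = 258 + 2*i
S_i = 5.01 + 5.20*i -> [5.01, 10.21, 15.41, 20.61, 25.81]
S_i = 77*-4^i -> [77, -308, 1232, -4928, 19712]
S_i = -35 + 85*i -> [-35, 50, 135, 220, 305]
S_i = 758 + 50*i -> [758, 808, 858, 908, 958]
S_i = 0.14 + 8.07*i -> [0.14, 8.21, 16.28, 24.35, 32.42]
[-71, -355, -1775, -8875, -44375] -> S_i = -71*5^i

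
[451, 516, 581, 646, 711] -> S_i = 451 + 65*i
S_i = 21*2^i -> [21, 42, 84, 168, 336]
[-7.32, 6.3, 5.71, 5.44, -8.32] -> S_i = Random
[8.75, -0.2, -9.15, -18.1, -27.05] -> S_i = 8.75 + -8.95*i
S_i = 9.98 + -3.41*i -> [9.98, 6.57, 3.16, -0.25, -3.66]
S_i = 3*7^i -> [3, 21, 147, 1029, 7203]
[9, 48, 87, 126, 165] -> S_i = 9 + 39*i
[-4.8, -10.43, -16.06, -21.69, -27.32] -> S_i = -4.80 + -5.63*i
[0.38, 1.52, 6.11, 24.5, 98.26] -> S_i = 0.38*4.01^i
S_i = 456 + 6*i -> [456, 462, 468, 474, 480]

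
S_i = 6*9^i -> [6, 54, 486, 4374, 39366]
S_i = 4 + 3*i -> [4, 7, 10, 13, 16]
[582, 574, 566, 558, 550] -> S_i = 582 + -8*i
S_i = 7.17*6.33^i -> [7.17, 45.39, 287.29, 1818.57, 11511.56]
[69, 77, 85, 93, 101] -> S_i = 69 + 8*i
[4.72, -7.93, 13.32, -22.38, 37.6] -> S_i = 4.72*(-1.68)^i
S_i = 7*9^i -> [7, 63, 567, 5103, 45927]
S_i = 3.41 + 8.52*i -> [3.41, 11.93, 20.45, 28.97, 37.49]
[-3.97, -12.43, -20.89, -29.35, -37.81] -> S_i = -3.97 + -8.46*i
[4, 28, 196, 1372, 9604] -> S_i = 4*7^i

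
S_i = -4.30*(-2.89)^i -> [-4.3, 12.43, -35.91, 103.79, -299.96]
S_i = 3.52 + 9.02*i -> [3.52, 12.54, 21.56, 30.58, 39.6]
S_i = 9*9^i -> [9, 81, 729, 6561, 59049]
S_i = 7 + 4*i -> [7, 11, 15, 19, 23]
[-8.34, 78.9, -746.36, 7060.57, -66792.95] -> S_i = -8.34*(-9.46)^i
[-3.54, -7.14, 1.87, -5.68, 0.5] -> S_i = Random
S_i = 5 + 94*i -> [5, 99, 193, 287, 381]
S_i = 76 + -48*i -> [76, 28, -20, -68, -116]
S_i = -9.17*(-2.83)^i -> [-9.17, 25.95, -73.44, 207.84, -588.19]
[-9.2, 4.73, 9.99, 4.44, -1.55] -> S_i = Random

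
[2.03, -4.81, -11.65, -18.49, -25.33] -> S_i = 2.03 + -6.84*i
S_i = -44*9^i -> [-44, -396, -3564, -32076, -288684]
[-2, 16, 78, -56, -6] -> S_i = Random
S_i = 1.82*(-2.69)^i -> [1.82, -4.9, 13.17, -35.43, 95.3]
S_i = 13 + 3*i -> [13, 16, 19, 22, 25]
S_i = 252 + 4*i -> [252, 256, 260, 264, 268]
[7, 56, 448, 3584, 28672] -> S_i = 7*8^i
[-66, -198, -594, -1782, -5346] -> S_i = -66*3^i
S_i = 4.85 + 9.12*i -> [4.85, 13.97, 23.09, 32.21, 41.33]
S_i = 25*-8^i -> [25, -200, 1600, -12800, 102400]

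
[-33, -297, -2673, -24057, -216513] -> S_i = -33*9^i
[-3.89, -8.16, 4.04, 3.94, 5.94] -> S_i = Random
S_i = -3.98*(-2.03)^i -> [-3.98, 8.08, -16.4, 33.29, -67.59]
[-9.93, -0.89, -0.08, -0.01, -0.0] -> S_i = -9.93*0.09^i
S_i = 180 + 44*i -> [180, 224, 268, 312, 356]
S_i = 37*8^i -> [37, 296, 2368, 18944, 151552]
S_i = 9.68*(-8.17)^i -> [9.68, -79.09, 646.13, -5278.88, 43128.42]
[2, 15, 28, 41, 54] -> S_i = 2 + 13*i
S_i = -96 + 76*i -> [-96, -20, 56, 132, 208]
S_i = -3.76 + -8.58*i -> [-3.76, -12.34, -20.92, -29.5, -38.08]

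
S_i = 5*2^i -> [5, 10, 20, 40, 80]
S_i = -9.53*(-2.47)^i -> [-9.53, 23.54, -58.14, 143.61, -354.72]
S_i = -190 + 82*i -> [-190, -108, -26, 56, 138]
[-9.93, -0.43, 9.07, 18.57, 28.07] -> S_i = -9.93 + 9.50*i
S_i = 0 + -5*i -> [0, -5, -10, -15, -20]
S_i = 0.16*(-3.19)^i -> [0.16, -0.51, 1.63, -5.19, 16.57]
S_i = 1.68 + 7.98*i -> [1.68, 9.66, 17.64, 25.62, 33.6]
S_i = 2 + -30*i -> [2, -28, -58, -88, -118]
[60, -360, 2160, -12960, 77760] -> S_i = 60*-6^i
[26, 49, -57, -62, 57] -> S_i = Random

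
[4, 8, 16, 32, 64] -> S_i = 4*2^i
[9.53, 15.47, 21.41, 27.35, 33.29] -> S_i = 9.53 + 5.94*i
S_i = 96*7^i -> [96, 672, 4704, 32928, 230496]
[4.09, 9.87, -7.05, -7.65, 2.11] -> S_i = Random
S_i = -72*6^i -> [-72, -432, -2592, -15552, -93312]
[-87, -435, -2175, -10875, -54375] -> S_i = -87*5^i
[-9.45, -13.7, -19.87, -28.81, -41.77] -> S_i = -9.45*1.45^i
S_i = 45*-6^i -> [45, -270, 1620, -9720, 58320]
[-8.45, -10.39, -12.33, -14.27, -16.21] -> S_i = -8.45 + -1.94*i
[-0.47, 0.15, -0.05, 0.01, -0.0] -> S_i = -0.47*(-0.31)^i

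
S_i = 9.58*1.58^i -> [9.58, 15.14, 23.92, 37.79, 59.7]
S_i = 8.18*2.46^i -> [8.18, 20.12, 49.5, 121.78, 299.57]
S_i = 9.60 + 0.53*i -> [9.6, 10.13, 10.66, 11.19, 11.72]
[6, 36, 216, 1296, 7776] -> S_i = 6*6^i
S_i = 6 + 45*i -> [6, 51, 96, 141, 186]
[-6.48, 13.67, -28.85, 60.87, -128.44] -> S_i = -6.48*(-2.11)^i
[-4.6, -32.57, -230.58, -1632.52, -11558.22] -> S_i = -4.60*7.08^i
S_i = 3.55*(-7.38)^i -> [3.55, -26.2, 193.35, -1426.91, 10530.62]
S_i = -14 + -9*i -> [-14, -23, -32, -41, -50]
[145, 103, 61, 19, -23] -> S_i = 145 + -42*i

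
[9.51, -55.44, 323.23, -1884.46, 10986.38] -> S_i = 9.51*(-5.83)^i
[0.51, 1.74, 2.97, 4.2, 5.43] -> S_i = 0.51 + 1.23*i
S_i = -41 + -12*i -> [-41, -53, -65, -77, -89]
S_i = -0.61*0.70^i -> [-0.61, -0.43, -0.3, -0.21, -0.15]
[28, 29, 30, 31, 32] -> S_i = 28 + 1*i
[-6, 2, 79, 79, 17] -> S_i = Random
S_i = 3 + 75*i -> [3, 78, 153, 228, 303]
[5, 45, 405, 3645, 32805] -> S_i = 5*9^i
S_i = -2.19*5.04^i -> [-2.19, -11.04, -55.63, -280.37, -1413.08]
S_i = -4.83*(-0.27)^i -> [-4.83, 1.3, -0.35, 0.1, -0.03]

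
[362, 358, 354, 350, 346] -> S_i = 362 + -4*i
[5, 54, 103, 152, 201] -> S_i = 5 + 49*i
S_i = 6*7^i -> [6, 42, 294, 2058, 14406]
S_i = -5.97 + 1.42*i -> [-5.97, -4.55, -3.13, -1.71, -0.29]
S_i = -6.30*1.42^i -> [-6.3, -8.95, -12.7, -18.04, -25.61]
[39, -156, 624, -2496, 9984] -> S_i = 39*-4^i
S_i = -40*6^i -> [-40, -240, -1440, -8640, -51840]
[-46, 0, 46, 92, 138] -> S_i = -46 + 46*i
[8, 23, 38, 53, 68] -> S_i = 8 + 15*i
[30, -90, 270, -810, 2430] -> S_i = 30*-3^i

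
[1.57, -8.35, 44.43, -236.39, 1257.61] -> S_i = 1.57*(-5.32)^i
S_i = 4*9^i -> [4, 36, 324, 2916, 26244]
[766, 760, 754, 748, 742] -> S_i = 766 + -6*i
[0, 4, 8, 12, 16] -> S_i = 0 + 4*i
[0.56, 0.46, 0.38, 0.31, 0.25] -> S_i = 0.56*0.82^i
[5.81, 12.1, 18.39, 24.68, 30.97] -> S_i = 5.81 + 6.29*i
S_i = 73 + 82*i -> [73, 155, 237, 319, 401]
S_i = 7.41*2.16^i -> [7.41, 16.01, 34.57, 74.68, 161.3]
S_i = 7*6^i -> [7, 42, 252, 1512, 9072]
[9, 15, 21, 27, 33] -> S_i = 9 + 6*i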